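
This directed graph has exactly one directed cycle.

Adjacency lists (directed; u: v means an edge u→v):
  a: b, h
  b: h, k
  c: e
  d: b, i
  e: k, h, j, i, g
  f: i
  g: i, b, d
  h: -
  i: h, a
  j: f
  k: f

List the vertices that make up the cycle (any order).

a, b, f, i, k

DFS with gray/black marking from f:
f gray
  i gray
    h gray
    h black
    a gray
      b gray
        b→h: h black — skip
        k gray
          k→f: f is gray → back edge
Back edge closes the cycle f → i → a → b → k → f; its vertices are {a, b, f, i, k}.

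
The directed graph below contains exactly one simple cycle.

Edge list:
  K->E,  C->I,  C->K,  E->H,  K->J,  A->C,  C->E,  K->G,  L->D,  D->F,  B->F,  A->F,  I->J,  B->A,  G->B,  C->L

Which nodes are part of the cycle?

DFS with gray/black marking from C:
C gray
  E gray
    H gray
    H black
  E black
  K gray
    G gray
      B gray
        A gray
          F gray
          F black
          A→C: C is gray → back edge
Back edge closes the cycle C → K → G → B → A → C; its vertices are {A, B, C, G, K}.

A, B, C, G, K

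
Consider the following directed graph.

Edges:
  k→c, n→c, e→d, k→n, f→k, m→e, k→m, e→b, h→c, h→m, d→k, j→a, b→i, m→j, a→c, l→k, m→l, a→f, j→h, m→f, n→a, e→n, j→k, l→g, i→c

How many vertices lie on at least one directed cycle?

10

A vertex is on a directed cycle iff it belongs to a strongly connected component of size ≥ 2 (or has a self-loop).
The vertices on cycles are {a, d, e, f, h, j, k, l, m, n} — 10 in total.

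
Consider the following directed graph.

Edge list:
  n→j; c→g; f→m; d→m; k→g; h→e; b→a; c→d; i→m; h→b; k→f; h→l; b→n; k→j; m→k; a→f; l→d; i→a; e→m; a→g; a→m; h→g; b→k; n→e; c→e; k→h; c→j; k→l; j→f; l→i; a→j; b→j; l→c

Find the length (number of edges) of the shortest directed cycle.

For each vertex v, BFS finds the shortest path from v back to v.
The shortest such closed walk is h → b → k → h, length 3.

3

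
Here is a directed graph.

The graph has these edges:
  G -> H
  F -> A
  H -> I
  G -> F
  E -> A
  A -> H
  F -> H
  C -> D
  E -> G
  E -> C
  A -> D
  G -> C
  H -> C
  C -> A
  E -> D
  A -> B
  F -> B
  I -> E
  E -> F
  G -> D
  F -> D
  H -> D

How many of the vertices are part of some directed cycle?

A vertex is on a directed cycle iff it belongs to a strongly connected component of size ≥ 2 (or has a self-loop).
The vertices on cycles are {A, C, E, F, G, H, I} — 7 in total.

7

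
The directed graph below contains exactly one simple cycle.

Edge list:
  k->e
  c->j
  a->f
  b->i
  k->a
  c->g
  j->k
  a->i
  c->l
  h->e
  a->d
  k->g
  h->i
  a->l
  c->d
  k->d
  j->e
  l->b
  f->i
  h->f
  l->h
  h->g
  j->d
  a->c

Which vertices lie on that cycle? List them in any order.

a, c, j, k

DFS with gray/black marking from a:
a gray
  d gray
  d black
  l gray
    b gray
      i gray
      i black
    b black
    h gray
      f gray
        f→i: i black — skip
      f black
      e gray
      e black
      h→i: i black — skip
      g gray
      g black
    h black
  l black
  a→f: f black — skip
  a→i: i black — skip
  c gray
    c→g: g black — skip
    j gray
      j→d: d black — skip
      j→e: e black — skip
      k gray
        k→e: e black — skip
        k→d: d black — skip
        k→a: a is gray → back edge
Back edge closes the cycle a → c → j → k → a; its vertices are {a, c, j, k}.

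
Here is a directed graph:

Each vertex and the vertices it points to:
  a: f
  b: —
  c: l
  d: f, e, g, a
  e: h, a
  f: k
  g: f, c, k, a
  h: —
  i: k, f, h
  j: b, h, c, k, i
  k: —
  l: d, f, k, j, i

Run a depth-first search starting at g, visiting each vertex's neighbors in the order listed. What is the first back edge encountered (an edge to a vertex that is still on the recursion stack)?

d->g

DFS from g (visiting each vertex's neighbors in the order listed); mark gray on enter, black on exit:
g gray
  f gray
    k gray
    k black
  f black
  c gray
    l gray
      d gray
        d→f: f black — skip
        e gray
          h gray
          h black
          a gray
            a→f: f black — skip
          a black
        e black
        d→g: g is gray → back edge
First back edge: d → g.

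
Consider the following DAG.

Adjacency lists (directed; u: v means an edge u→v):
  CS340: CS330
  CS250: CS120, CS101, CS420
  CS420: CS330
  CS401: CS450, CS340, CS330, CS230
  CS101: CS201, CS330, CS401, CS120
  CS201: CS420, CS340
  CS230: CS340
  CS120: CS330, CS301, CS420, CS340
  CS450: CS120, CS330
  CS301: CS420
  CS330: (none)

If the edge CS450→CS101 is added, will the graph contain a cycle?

Yes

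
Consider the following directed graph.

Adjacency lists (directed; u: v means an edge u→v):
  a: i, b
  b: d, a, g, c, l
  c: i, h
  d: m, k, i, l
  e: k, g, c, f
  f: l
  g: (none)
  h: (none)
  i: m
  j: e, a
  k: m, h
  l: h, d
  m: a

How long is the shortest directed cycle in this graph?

For each vertex v, BFS finds the shortest path from v back to v.
The shortest such closed walk is a → b → a, length 2.

2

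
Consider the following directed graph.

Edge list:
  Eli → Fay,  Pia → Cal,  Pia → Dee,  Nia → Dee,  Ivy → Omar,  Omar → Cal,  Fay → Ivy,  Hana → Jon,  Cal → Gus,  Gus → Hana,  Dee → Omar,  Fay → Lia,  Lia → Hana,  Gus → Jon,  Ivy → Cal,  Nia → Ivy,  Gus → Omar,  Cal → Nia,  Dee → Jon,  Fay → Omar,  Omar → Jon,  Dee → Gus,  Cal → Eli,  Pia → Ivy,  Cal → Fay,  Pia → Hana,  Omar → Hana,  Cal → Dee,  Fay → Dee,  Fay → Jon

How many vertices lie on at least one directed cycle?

8

A vertex is on a directed cycle iff it belongs to a strongly connected component of size ≥ 2 (or has a self-loop).
The vertices on cycles are {Cal, Dee, Eli, Fay, Gus, Ivy, Nia, Omar} — 8 in total.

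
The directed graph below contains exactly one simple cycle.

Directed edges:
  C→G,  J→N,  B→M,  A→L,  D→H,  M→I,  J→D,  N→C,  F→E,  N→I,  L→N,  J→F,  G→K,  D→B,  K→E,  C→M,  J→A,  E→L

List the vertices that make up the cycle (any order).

DFS with gray/black marking from N:
N gray
  C gray
    M gray
      I gray
      I black
    M black
    G gray
      K gray
        E gray
          L gray
            L→N: N is gray → back edge
Back edge closes the cycle N → C → G → K → E → L → N; its vertices are {C, E, G, K, L, N}.

C, E, G, K, L, N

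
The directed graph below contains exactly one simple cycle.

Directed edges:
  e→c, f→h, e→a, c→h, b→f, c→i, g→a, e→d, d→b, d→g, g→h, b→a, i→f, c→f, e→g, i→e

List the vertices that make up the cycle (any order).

DFS with gray/black marking from i:
i gray
  e gray
    d gray
      b gray
        f gray
          h gray
          h black
        f black
        a gray
        a black
      b black
      g gray
        g→a: a black — skip
        g→h: h black — skip
      g black
    d black
    e→g: g black — skip
    c gray
      c→h: h black — skip
      c→f: f black — skip
      c→i: i is gray → back edge
Back edge closes the cycle i → e → c → i; its vertices are {c, e, i}.

c, e, i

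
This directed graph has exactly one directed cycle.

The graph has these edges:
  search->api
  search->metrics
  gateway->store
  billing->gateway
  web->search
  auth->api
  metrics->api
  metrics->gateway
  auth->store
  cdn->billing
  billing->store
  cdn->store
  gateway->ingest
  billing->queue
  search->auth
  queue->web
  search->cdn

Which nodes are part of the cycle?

cdn, web, queue, search, billing

DFS with gray/black marking from search:
search gray
  cdn gray
    billing gray
      gateway gray
        ingest gray
        ingest black
        store gray
        store black
      gateway black
      queue gray
        web gray
          web→search: search is gray → back edge
Back edge closes the cycle search → cdn → billing → queue → web → search; its vertices are {cdn, web, queue, search, billing}.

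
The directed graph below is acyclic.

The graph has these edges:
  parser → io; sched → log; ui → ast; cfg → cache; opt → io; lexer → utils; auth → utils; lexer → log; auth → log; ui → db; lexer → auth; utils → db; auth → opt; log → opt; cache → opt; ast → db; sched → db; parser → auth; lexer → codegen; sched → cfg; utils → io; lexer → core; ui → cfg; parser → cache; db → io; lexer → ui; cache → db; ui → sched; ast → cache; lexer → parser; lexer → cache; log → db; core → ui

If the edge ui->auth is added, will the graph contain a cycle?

No

Adding ui→auth creates a cycle iff auth can already reach ui.
Explore from auth: no path reaches ui. The graph stays acyclic.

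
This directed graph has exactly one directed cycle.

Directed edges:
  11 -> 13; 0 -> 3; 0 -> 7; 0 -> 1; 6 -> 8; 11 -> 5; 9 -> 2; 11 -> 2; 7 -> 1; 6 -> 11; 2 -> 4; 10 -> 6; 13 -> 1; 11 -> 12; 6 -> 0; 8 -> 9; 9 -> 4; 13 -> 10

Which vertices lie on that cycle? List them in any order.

DFS with gray/black marking from 6:
6 gray
  0 gray
    7 gray
      1 gray
      1 black
    7 black
    0→1: 1 black — skip
    3 gray
    3 black
  0 black
  11 gray
    5 gray
    5 black
    13 gray
      13→1: 1 black — skip
      10 gray
        10→6: 6 is gray → back edge
Back edge closes the cycle 6 → 11 → 13 → 10 → 6; its vertices are {6, 10, 11, 13}.

6, 10, 11, 13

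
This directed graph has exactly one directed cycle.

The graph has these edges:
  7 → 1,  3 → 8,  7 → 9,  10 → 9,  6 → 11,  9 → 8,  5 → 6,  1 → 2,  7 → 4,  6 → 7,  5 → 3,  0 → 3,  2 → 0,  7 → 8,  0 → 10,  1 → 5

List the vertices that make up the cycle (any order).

1, 5, 6, 7

DFS with gray/black marking from 7:
7 gray
  8 gray
  8 black
  4 gray
  4 black
  1 gray
    2 gray
      0 gray
        10 gray
          9 gray
            9→8: 8 black — skip
          9 black
        10 black
        3 gray
          3→8: 8 black — skip
        3 black
      0 black
    2 black
    5 gray
      5→3: 3 black — skip
      6 gray
        11 gray
        11 black
        6→7: 7 is gray → back edge
Back edge closes the cycle 7 → 1 → 5 → 6 → 7; its vertices are {1, 5, 6, 7}.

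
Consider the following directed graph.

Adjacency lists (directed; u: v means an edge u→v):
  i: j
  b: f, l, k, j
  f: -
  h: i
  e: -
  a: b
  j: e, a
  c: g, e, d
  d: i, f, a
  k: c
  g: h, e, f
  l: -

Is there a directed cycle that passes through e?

No

e lies on a cycle iff there is a path from e back to itself.
Exploring from e, it never reaches itself; equivalently, its strongly connected component is a singleton.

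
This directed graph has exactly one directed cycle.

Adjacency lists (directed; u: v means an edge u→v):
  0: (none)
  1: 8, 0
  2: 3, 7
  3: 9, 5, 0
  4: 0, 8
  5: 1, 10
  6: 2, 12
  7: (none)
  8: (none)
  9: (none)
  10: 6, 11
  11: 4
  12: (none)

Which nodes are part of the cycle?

2, 3, 5, 6, 10

DFS with gray/black marking from 3:
3 gray
  9 gray
  9 black
  5 gray
    1 gray
      8 gray
      8 black
      0 gray
      0 black
    1 black
    10 gray
      6 gray
        2 gray
          2→3: 3 is gray → back edge
Back edge closes the cycle 3 → 5 → 10 → 6 → 2 → 3; its vertices are {2, 3, 5, 6, 10}.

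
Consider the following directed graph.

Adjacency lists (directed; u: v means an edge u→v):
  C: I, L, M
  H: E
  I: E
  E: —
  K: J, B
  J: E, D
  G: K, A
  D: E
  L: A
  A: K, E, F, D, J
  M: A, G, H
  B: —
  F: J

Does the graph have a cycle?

No

DFS with white/gray/black marking, starting from G:
G gray
  K gray
    J gray
      E gray
      E black
      D gray
        D→E: E black — skip
      D black
    J black
    B gray
    B black
  K black
  A gray
    A→K: K black — skip
    A→E: E black — skip
    F gray
      F→J: J black — skip
    F black
    A→D: D black — skip
    A→J: J black — skip
  A black
G black
C gray
  I gray
    I→E: E black — skip
  I black
  L gray
    L→A: A black — skip
  L black
  M gray
    M→A: A black — skip
    M→G: G black — skip
    H gray
      H→E: E black — skip
    H black
  M black
C black
Every edge goes to a white or black vertex — no back edge, so the graph is acyclic.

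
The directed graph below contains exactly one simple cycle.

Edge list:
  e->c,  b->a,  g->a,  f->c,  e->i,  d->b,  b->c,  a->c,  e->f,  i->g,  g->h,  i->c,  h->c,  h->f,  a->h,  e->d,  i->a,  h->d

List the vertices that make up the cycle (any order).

DFS with gray/black marking from a:
a gray
  h gray
    d gray
      b gray
        c gray
        c black
        b→a: a is gray → back edge
Back edge closes the cycle a → h → d → b → a; its vertices are {a, b, d, h}.

a, b, d, h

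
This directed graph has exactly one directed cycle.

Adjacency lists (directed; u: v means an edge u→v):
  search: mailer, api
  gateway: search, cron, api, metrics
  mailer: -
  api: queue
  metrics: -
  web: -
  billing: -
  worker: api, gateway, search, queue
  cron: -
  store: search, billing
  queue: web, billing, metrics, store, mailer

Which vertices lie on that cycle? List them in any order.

DFS with gray/black marking from queue:
queue gray
  web gray
  web black
  billing gray
  billing black
  metrics gray
  metrics black
  store gray
    search gray
      mailer gray
      mailer black
      api gray
        api→queue: queue is gray → back edge
Back edge closes the cycle queue → store → search → api → queue; its vertices are {api, queue, store, search}.

api, queue, store, search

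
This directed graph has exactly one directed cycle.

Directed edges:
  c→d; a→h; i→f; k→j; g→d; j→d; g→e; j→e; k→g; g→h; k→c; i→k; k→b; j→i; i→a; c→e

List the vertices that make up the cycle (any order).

DFS with gray/black marking from j:
j gray
  d gray
  d black
  i gray
    f gray
    f black
    k gray
      g gray
        h gray
        h black
        e gray
        e black
        g→d: d black — skip
      g black
      k→j: j is gray → back edge
Back edge closes the cycle j → i → k → j; its vertices are {i, j, k}.

i, j, k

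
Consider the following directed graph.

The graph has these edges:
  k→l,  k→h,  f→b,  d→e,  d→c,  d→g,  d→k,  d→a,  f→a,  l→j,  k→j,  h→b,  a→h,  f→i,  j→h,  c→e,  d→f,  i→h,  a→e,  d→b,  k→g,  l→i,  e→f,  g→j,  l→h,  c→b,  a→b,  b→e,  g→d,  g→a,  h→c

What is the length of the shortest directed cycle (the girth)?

For each vertex v, BFS finds the shortest path from v back to v.
The shortest such closed walk is g → d → g, length 2.

2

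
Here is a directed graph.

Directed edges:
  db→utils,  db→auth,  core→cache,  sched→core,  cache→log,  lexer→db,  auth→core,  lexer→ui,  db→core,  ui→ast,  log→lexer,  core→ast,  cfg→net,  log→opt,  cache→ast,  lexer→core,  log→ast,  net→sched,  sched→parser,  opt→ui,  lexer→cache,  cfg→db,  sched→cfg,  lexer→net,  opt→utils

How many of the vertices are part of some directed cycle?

A vertex is on a directed cycle iff it belongs to a strongly connected component of size ≥ 2 (or has a self-loop).
The vertices on cycles are {db, cfg, log, net, auth, core, cache, lexer, sched} — 9 in total.

9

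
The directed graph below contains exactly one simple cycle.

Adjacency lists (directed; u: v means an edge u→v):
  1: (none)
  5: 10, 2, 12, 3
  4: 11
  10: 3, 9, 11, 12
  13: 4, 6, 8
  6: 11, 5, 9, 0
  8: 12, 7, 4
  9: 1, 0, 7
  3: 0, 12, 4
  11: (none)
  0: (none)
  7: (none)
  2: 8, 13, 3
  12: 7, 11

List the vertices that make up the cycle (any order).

2, 5, 6, 13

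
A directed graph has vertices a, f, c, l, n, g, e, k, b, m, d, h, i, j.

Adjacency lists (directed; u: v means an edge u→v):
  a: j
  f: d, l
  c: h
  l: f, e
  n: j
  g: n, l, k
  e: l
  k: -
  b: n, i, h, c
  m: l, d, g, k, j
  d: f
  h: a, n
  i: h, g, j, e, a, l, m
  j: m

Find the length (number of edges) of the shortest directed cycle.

2

For each vertex v, BFS finds the shortest path from v back to v.
The shortest such closed walk is m → j → m, length 2.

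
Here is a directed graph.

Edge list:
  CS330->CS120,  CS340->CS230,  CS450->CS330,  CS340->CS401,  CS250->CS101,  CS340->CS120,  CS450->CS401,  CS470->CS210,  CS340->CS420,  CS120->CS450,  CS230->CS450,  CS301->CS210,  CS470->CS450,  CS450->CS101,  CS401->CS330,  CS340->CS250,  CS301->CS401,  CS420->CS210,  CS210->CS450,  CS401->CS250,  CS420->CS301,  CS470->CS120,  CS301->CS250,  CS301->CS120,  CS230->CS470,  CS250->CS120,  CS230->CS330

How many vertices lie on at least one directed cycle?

A vertex is on a directed cycle iff it belongs to a strongly connected component of size ≥ 2 (or has a self-loop).
The vertices on cycles are {CS120, CS250, CS330, CS401, CS450} — 5 in total.

5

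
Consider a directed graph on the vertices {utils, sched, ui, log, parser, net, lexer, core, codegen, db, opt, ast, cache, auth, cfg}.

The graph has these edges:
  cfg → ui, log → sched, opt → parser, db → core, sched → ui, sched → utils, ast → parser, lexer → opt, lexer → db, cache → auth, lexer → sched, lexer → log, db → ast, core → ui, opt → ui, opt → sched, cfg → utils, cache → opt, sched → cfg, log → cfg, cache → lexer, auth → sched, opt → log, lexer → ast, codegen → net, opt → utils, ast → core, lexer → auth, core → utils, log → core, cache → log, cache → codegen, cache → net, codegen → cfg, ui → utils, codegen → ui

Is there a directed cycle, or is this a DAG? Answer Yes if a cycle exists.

DFS with white/gray/black marking, starting from core:
core gray
  utils gray
  utils black
  ui gray
    ui→utils: utils black — skip
  ui black
core black
sched gray
  cfg gray
    cfg→utils: utils black — skip
    cfg→ui: ui black — skip
  cfg black
  sched→ui: ui black — skip
  sched→utils: utils black — skip
sched black
log gray
  log→sched: sched black — skip
  log→core: core black — skip
  log→cfg: cfg black — skip
log black
parser gray
parser black
net gray
net black
lexer gray
  ast gray
    ast→parser: parser black — skip
    ast→core: core black — skip
  ast black
  lexer→sched: sched black — skip
  auth gray
    auth→sched: sched black — skip
  auth black
  opt gray
    opt→utils: utils black — skip
    opt→log: log black — skip
    opt→sched: sched black — skip
    opt→parser: parser black — skip
    opt→ui: ui black — skip
  opt black
  db gray
    db→ast: ast black — skip
    db→core: core black — skip
  db black
  lexer→log: log black — skip
lexer black
codegen gray
  codegen→cfg: cfg black — skip
  codegen→ui: ui black — skip
  codegen→net: net black — skip
codegen black
cache gray
  cache→lexer: lexer black — skip
  cache→opt: opt black — skip
  cache→log: log black — skip
  cache→auth: auth black — skip
  cache→codegen: codegen black — skip
  cache→net: net black — skip
cache black
Every edge goes to a white or black vertex — no back edge, so the graph is acyclic.

No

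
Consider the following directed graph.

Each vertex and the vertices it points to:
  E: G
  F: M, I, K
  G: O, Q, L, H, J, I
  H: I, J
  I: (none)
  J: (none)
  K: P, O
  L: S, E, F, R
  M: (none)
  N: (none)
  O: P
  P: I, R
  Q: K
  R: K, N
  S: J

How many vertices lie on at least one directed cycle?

7

A vertex is on a directed cycle iff it belongs to a strongly connected component of size ≥ 2 (or has a self-loop).
The vertices on cycles are {E, G, K, L, O, P, R} — 7 in total.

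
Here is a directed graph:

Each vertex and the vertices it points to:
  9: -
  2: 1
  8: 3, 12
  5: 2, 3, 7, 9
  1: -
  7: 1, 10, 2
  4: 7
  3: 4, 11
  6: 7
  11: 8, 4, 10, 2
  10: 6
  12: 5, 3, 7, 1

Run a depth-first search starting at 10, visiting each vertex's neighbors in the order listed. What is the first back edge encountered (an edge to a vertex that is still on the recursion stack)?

DFS from 10 (visiting each vertex's neighbors in the order listed); mark gray on enter, black on exit:
10 gray
  6 gray
    7 gray
      1 gray
      1 black
      7→10: 10 is gray → back edge
First back edge: 7 → 10.

7->10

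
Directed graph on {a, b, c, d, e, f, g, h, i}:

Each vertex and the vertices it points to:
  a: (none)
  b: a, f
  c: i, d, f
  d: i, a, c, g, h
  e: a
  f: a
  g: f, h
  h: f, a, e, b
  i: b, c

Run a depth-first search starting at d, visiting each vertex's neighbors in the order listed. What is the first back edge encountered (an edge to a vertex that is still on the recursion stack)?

c->i

DFS from d (visiting each vertex's neighbors in the order listed); mark gray on enter, black on exit:
d gray
  i gray
    b gray
      a gray
      a black
      f gray
        f→a: a black — skip
      f black
    b black
    c gray
      c→i: i is gray → back edge
First back edge: c → i.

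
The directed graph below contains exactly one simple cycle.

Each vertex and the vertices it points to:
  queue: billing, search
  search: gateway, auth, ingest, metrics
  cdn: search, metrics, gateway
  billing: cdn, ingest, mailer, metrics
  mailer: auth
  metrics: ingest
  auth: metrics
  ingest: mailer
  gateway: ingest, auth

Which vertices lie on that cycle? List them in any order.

auth, ingest, mailer, metrics

DFS with gray/black marking from mailer:
mailer gray
  auth gray
    metrics gray
      ingest gray
        ingest→mailer: mailer is gray → back edge
Back edge closes the cycle mailer → auth → metrics → ingest → mailer; its vertices are {auth, ingest, mailer, metrics}.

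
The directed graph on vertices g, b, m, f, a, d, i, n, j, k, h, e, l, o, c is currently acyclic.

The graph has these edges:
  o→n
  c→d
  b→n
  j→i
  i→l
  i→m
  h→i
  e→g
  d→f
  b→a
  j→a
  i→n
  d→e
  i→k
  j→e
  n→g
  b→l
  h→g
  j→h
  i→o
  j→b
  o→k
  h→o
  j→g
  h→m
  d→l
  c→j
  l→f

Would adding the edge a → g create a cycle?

Adding a→g creates a cycle iff g can already reach a.
Explore from g: no path reaches a. The graph stays acyclic.

No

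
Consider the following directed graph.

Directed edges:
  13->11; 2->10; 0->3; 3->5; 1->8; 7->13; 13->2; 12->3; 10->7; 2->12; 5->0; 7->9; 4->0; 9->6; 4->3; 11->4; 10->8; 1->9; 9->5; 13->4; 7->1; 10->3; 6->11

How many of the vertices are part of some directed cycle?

7

A vertex is on a directed cycle iff it belongs to a strongly connected component of size ≥ 2 (or has a self-loop).
The vertices on cycles are {0, 2, 3, 5, 7, 10, 13} — 7 in total.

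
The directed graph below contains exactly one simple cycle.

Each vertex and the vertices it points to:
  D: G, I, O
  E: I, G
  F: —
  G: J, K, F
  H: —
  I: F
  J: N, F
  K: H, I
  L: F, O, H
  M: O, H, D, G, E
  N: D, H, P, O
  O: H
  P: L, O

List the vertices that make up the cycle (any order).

D, G, J, N

DFS with gray/black marking from G:
G gray
  J gray
    N gray
      D gray
        D→G: G is gray → back edge
Back edge closes the cycle G → J → N → D → G; its vertices are {D, G, J, N}.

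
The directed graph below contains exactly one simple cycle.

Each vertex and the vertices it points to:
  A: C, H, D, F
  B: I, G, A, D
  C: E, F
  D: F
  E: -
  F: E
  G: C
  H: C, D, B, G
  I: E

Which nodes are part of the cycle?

DFS with gray/black marking from B:
B gray
  I gray
    E gray
    E black
  I black
  G gray
    C gray
      C→E: E black — skip
      F gray
        F→E: E black — skip
      F black
    C black
  G black
  A gray
    A→C: C black — skip
    H gray
      H→C: C black — skip
      D gray
        D→F: F black — skip
      D black
      H→B: B is gray → back edge
Back edge closes the cycle B → A → H → B; its vertices are {A, B, H}.

A, B, H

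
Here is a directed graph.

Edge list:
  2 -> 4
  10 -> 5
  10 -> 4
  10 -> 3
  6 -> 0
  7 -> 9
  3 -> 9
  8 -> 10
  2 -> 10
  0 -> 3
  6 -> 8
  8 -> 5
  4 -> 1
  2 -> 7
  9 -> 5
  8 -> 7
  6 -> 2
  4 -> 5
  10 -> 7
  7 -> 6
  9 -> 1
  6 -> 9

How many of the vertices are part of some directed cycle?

5

A vertex is on a directed cycle iff it belongs to a strongly connected component of size ≥ 2 (or has a self-loop).
The vertices on cycles are {2, 6, 7, 8, 10} — 5 in total.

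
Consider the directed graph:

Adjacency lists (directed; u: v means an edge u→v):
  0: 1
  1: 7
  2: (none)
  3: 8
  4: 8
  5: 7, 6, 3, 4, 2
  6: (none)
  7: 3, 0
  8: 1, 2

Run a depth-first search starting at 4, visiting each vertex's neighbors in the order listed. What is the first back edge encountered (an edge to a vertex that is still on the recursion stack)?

3→8

DFS from 4 (visiting each vertex's neighbors in the order listed); mark gray on enter, black on exit:
4 gray
  8 gray
    1 gray
      7 gray
        3 gray
          3→8: 8 is gray → back edge
First back edge: 3 → 8.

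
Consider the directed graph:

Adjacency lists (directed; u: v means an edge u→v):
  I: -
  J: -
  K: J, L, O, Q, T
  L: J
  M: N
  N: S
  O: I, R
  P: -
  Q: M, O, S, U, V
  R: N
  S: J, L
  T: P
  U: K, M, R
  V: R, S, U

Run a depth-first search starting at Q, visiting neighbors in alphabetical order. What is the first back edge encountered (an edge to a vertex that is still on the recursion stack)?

DFS from Q (visiting neighbors in alphabetical order); mark gray on enter, black on exit:
Q gray
  M gray
    N gray
      S gray
        J gray
        J black
        L gray
          L→J: J black — skip
        L black
      S black
    N black
  M black
  O gray
    I gray
    I black
    R gray
      R→N: N black — skip
    R black
  O black
  Q→S: S black — skip
  U gray
    K gray
      K→J: J black — skip
      K→L: L black — skip
      K→O: O black — skip
      K→Q: Q is gray → back edge
First back edge: K → Q.

K->Q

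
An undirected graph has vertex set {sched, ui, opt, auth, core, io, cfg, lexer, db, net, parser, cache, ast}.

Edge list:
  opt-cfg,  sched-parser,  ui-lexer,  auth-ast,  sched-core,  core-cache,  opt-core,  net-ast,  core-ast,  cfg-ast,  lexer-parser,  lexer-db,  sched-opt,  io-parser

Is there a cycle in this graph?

Yes

DFS, tracking each vertex's parent; an edge to a visited non-parent vertex closes a cycle.
Start from parser:
visit parser (parent –)
  visit lexer (parent parser)
    visit ui (parent lexer)
      ui–lexer: parent, skip
    visit db (parent lexer)
      db–lexer: parent, skip
    lexer–parser: parent, skip
  visit io (parent parser)
    io–parser: parent, skip
  visit sched (parent parser)
    sched–parser: parent, skip
    visit opt (parent sched)
      visit cfg (parent opt)
        visit ast (parent cfg)
          visit net (parent ast)
            net–ast: parent, skip
          visit auth (parent ast)
            auth–ast: parent, skip
          ast–cfg: parent, skip
          visit core (parent ast)
            visit cache (parent core)
              cache–core: parent, skip
            core–opt: opt visited and ≠ parent → cycle
Cycle: opt – cfg – ast – core – opt.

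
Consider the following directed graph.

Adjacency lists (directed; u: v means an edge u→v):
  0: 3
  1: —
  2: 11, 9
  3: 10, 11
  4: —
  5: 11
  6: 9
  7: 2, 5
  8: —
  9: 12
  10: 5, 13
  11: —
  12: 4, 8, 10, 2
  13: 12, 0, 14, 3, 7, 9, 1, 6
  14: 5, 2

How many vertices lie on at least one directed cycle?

A vertex is on a directed cycle iff it belongs to a strongly connected component of size ≥ 2 (or has a self-loop).
The vertices on cycles are {0, 2, 3, 6, 7, 9, 10, 12, 13, 14} — 10 in total.

10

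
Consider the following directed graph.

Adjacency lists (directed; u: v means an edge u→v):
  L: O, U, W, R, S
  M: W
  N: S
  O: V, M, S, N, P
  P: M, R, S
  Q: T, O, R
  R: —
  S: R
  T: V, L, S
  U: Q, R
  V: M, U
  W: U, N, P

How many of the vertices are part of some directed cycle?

9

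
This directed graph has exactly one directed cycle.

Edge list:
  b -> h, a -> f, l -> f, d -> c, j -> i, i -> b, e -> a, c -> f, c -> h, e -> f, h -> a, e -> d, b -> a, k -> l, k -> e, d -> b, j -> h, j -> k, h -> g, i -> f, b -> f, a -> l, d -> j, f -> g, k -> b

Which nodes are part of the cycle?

DFS with gray/black marking from d:
d gray
  c gray
    h gray
      g gray
      g black
      a gray
        l gray
          f gray
            f→g: g black — skip
          f black
        l black
        a→f: f black — skip
      a black
    h black
    c→f: f black — skip
  c black
  b gray
    b→h: h black — skip
    b→a: a black — skip
    b→f: f black — skip
  b black
  j gray
    j→h: h black — skip
    i gray
      i→b: b black — skip
      i→f: f black — skip
    i black
    k gray
      e gray
        e→d: d is gray → back edge
Back edge closes the cycle d → j → k → e → d; its vertices are {d, e, j, k}.

d, e, j, k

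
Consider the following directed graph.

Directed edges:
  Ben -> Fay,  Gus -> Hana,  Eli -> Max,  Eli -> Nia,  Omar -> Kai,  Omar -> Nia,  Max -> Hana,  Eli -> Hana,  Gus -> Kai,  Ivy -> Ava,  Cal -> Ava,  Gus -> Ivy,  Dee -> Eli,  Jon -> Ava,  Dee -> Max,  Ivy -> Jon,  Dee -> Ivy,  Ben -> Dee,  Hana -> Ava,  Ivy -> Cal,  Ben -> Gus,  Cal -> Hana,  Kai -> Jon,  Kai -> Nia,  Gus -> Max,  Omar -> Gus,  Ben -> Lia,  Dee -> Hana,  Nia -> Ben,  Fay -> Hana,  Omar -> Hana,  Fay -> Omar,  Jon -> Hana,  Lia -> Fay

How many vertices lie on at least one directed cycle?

A vertex is on a directed cycle iff it belongs to a strongly connected component of size ≥ 2 (or has a self-loop).
The vertices on cycles are {Ben, Dee, Eli, Fay, Gus, Kai, Lia, Nia, Omar} — 9 in total.

9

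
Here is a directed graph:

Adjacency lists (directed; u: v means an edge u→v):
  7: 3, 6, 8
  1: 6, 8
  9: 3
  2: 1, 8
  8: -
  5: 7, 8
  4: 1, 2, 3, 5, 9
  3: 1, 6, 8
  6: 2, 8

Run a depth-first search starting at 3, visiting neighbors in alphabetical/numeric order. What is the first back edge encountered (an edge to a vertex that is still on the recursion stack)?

2->1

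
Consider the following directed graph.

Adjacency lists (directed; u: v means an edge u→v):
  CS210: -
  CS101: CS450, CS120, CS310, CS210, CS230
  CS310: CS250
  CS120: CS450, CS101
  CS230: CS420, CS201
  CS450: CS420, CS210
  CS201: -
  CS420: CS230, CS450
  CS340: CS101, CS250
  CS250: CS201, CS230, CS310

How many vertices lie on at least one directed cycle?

7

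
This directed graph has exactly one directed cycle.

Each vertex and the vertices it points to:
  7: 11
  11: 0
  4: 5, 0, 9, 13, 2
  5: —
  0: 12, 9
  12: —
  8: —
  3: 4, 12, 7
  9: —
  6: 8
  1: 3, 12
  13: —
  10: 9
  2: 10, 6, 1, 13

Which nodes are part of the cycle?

DFS with gray/black marking from 3:
3 gray
  4 gray
    5 gray
    5 black
    0 gray
      12 gray
      12 black
      9 gray
      9 black
    0 black
    4→9: 9 black — skip
    13 gray
    13 black
    2 gray
      10 gray
        10→9: 9 black — skip
      10 black
      6 gray
        8 gray
        8 black
      6 black
      1 gray
        1→3: 3 is gray → back edge
Back edge closes the cycle 3 → 4 → 2 → 1 → 3; its vertices are {1, 2, 3, 4}.

1, 2, 3, 4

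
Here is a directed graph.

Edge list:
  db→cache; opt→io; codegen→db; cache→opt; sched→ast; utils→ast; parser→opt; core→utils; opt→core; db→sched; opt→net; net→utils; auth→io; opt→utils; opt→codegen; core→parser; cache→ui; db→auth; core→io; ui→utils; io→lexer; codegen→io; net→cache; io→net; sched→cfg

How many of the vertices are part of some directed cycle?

A vertex is on a directed cycle iff it belongs to a strongly connected component of size ≥ 2 (or has a self-loop).
The vertices on cycles are {db, io, net, opt, auth, core, cache, parser, codegen} — 9 in total.

9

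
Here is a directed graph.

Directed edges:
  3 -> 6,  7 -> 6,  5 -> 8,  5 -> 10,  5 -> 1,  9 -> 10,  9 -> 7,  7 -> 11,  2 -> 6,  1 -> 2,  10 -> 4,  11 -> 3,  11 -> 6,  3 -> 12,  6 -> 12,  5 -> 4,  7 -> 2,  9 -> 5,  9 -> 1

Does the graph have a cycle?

No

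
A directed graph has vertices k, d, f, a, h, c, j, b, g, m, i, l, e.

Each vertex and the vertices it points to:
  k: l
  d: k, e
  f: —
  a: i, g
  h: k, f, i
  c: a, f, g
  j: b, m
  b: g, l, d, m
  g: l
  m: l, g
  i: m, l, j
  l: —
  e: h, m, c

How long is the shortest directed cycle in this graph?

6

For each vertex v, BFS finds the shortest path from v back to v.
The shortest such closed walk is d → e → h → i → j → b → d, length 6.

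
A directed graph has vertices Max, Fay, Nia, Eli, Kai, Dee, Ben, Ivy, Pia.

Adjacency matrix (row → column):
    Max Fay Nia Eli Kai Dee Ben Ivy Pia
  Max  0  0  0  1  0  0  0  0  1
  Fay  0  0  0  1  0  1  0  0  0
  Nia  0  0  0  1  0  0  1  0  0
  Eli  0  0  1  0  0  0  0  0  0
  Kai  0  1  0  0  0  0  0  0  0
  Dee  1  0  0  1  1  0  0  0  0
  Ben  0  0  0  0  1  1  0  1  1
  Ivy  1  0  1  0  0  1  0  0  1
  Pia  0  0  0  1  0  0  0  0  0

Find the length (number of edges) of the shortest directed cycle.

2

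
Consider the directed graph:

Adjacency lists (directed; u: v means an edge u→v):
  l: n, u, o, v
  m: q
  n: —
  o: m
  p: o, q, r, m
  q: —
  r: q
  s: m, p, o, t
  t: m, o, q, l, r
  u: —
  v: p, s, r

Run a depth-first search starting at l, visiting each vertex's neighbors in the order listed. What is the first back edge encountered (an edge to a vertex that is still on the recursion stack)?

t->l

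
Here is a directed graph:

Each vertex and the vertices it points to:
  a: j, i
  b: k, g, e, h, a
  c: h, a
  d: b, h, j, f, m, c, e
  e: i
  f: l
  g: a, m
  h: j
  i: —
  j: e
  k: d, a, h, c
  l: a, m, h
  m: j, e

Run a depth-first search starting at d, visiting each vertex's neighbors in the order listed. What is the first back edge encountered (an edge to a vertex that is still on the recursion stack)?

DFS from d (visiting each vertex's neighbors in the order listed); mark gray on enter, black on exit:
d gray
  b gray
    k gray
      k→d: d is gray → back edge
First back edge: k → d.

k->d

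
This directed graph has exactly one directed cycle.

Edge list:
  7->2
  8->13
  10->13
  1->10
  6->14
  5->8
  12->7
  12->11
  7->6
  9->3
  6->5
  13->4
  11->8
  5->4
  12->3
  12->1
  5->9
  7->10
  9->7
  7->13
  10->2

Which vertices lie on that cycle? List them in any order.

5, 6, 7, 9

DFS with gray/black marking from 7:
7 gray
  13 gray
    4 gray
    4 black
  13 black
  10 gray
    10→13: 13 black — skip
    2 gray
    2 black
  10 black
  6 gray
    5 gray
      5→4: 4 black — skip
      8 gray
        8→13: 13 black — skip
      8 black
      9 gray
        9→7: 7 is gray → back edge
Back edge closes the cycle 7 → 6 → 5 → 9 → 7; its vertices are {5, 6, 7, 9}.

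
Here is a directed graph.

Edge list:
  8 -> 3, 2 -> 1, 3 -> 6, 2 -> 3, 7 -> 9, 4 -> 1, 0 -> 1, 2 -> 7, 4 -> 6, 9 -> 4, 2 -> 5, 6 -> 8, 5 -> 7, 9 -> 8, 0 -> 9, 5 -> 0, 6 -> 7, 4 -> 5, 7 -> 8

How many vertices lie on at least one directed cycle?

8

A vertex is on a directed cycle iff it belongs to a strongly connected component of size ≥ 2 (or has a self-loop).
The vertices on cycles are {0, 3, 4, 5, 6, 7, 8, 9} — 8 in total.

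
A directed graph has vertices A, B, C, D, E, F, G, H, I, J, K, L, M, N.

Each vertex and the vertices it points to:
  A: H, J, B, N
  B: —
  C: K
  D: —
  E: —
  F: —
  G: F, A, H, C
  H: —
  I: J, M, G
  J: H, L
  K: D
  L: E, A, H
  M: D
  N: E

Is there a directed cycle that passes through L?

Yes

L is on a cycle iff L can reach itself via ≥1 edge.
L → A → J → L — yes.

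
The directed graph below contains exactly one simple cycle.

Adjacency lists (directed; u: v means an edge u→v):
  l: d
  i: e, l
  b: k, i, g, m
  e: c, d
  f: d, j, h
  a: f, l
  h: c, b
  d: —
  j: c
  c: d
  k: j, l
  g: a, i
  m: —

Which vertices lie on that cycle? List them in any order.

a, b, f, g, h

DFS with gray/black marking from b:
b gray
  k gray
    j gray
      c gray
        d gray
        d black
      c black
    j black
    l gray
      l→d: d black — skip
    l black
  k black
  i gray
    e gray
      e→c: c black — skip
      e→d: d black — skip
    e black
    i→l: l black — skip
  i black
  g gray
    a gray
      f gray
        f→d: d black — skip
        f→j: j black — skip
        h gray
          h→c: c black — skip
          h→b: b is gray → back edge
Back edge closes the cycle b → g → a → f → h → b; its vertices are {a, b, f, g, h}.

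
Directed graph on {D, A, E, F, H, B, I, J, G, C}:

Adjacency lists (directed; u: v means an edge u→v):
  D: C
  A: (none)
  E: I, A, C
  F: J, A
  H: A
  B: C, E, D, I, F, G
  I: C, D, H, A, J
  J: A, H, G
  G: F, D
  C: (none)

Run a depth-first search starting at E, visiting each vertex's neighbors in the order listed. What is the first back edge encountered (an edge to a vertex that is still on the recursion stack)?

DFS from E (visiting each vertex's neighbors in the order listed); mark gray on enter, black on exit:
E gray
  I gray
    C gray
    C black
    D gray
      D→C: C black — skip
    D black
    H gray
      A gray
      A black
    H black
    I→A: A black — skip
    J gray
      J→A: A black — skip
      J→H: H black — skip
      G gray
        F gray
          F→J: J is gray → back edge
First back edge: F → J.

F->J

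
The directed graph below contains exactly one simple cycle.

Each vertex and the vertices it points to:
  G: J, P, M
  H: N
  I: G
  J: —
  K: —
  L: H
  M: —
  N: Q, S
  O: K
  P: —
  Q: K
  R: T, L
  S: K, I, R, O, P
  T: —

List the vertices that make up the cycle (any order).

DFS with gray/black marking from N:
N gray
  Q gray
    K gray
    K black
  Q black
  S gray
    S→K: K black — skip
    I gray
      G gray
        J gray
        J black
        P gray
        P black
        M gray
        M black
      G black
    I black
    R gray
      T gray
      T black
      L gray
        H gray
          H→N: N is gray → back edge
Back edge closes the cycle N → S → R → L → H → N; its vertices are {H, L, N, R, S}.

H, L, N, R, S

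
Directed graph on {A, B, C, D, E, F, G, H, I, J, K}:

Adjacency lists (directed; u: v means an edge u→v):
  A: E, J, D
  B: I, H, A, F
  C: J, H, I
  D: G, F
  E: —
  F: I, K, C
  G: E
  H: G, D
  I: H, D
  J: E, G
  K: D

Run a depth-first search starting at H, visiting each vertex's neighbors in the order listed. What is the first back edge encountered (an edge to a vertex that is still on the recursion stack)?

DFS from H (visiting each vertex's neighbors in the order listed); mark gray on enter, black on exit:
H gray
  G gray
    E gray
    E black
  G black
  D gray
    D→G: G black — skip
    F gray
      I gray
        I→H: H is gray → back edge
First back edge: I → H.

I→H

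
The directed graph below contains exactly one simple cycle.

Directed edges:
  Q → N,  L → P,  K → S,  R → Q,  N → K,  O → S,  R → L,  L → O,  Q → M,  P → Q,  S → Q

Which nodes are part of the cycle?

DFS with gray/black marking from Q:
Q gray
  N gray
    K gray
      S gray
        S→Q: Q is gray → back edge
Back edge closes the cycle Q → N → K → S → Q; its vertices are {K, N, Q, S}.

K, N, Q, S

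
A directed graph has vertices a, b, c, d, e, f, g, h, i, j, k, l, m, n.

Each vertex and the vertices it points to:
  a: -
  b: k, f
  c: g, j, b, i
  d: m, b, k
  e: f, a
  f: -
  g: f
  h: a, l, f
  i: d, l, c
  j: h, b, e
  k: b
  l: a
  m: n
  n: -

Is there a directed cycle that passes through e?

No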